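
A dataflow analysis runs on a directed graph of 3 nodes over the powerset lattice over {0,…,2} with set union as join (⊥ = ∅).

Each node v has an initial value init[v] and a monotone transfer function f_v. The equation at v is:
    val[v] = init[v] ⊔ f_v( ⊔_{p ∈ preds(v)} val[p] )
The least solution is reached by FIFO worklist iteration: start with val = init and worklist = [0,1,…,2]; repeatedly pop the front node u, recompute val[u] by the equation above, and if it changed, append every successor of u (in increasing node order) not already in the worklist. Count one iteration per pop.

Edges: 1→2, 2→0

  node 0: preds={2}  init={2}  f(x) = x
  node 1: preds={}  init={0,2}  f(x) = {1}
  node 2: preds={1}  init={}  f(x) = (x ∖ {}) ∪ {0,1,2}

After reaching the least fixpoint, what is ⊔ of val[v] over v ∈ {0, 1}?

{0,1,2}

Worklist (4 pops):
  #1 pop 0: in={} → {2} (no change)
  #2 pop 1: in={} → {0,1,2} (was {0,2}); enqueue []
  #3 pop 2: in={0,1,2} → {0,1,2} (was {}); enqueue [0]
  #4 pop 0: in={0,1,2} → {0,1,2} (was {2}); enqueue []

Fixpoint:
  val[0] = {0,1,2}
  val[1] = {0,1,2}
  val[2] = {0,1,2}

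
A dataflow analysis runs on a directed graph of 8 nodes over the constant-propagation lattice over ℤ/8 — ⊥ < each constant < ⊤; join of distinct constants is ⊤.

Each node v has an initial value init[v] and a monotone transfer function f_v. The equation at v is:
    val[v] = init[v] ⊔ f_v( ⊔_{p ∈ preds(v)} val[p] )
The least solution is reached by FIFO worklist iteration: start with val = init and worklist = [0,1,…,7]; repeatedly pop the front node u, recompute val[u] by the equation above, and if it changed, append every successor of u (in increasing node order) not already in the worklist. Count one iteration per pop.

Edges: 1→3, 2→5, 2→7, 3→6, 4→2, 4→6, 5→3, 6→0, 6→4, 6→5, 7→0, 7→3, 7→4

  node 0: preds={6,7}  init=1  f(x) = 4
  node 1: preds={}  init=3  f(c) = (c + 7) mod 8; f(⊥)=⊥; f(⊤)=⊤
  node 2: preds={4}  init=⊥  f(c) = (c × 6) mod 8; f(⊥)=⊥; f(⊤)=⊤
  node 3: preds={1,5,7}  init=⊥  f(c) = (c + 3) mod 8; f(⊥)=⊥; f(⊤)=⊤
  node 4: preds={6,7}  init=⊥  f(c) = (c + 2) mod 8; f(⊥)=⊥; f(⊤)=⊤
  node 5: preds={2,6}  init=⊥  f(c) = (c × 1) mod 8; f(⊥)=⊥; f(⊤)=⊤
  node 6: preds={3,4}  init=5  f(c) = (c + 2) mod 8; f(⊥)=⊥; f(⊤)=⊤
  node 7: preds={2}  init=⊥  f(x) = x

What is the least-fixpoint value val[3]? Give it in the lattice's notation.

⊤

Worklist (24 pops):
  #1 pop 0: in=5 → ⊤ (was 1); enqueue []
  #2 pop 1: in=⊥ → 3 (no change)
  #3 pop 2: in=⊥ → ⊥ (no change)
  #4 pop 3: in=3 → 6 (was ⊥); enqueue []
  #5 pop 4: in=5 → 7 (was ⊥); enqueue [2]
  #6 pop 5: in=5 → 5 (was ⊥); enqueue [3]
  #7 pop 6: in=⊤ → ⊤ (was 5); enqueue [0,4,5]
  #8 pop 7: in=⊥ → ⊥ (no change)
  #9 pop 2: in=7 → 2 (was ⊥); enqueue [7]
  #10 pop 3: in=⊤ → ⊤ (was 6); enqueue [6]
  #11 pop 0: in=⊤ → ⊤ (no change)
  #12 pop 4: in=⊤ → ⊤ (was 7); enqueue [2]
  #13 pop 5: in=⊤ → ⊤ (was 5); enqueue [3]
  #14 pop 7: in=2 → 2 (was ⊥); enqueue [0,4]
  #15 pop 6: in=⊤ → ⊤ (no change)
  #16 pop 2: in=⊤ → ⊤ (was 2); enqueue [5,7]
  #17 pop 3: in=⊤ → ⊤ (no change)
  #18 pop 0: in=⊤ → ⊤ (no change)
  #19 pop 4: in=⊤ → ⊤ (no change)
  #20 pop 5: in=⊤ → ⊤ (no change)
  #21 pop 7: in=⊤ → ⊤ (was 2); enqueue [0,3,4]
  #22 pop 0: in=⊤ → ⊤ (no change)
  #23 pop 3: in=⊤ → ⊤ (no change)
  #24 pop 4: in=⊤ → ⊤ (no change)

Fixpoint:
  val[0] = ⊤
  val[1] = 3
  val[2] = ⊤
  val[3] = ⊤
  val[4] = ⊤
  val[5] = ⊤
  val[6] = ⊤
  val[7] = ⊤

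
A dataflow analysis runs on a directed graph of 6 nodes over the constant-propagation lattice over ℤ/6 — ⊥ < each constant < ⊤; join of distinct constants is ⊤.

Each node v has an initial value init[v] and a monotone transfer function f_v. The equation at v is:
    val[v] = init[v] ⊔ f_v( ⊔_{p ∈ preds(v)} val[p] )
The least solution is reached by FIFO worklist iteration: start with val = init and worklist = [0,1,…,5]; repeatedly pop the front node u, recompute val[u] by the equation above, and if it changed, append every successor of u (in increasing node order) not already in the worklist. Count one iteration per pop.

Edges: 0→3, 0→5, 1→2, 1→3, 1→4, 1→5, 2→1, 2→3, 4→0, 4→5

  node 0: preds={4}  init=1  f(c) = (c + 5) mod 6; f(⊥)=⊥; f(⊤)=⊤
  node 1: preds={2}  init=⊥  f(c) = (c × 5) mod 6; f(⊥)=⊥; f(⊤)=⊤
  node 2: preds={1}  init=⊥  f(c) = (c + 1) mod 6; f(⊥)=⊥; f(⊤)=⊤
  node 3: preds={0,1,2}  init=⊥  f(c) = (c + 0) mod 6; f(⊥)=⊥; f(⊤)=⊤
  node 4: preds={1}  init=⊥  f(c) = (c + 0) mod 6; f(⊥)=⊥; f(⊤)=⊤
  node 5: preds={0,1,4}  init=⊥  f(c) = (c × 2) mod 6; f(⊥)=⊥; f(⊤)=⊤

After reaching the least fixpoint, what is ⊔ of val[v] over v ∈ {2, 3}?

Iteration log — 6 steps:
  step 1. node 0  ⊔preds=⊥  new=1  stable
  step 2. node 1  ⊔preds=⊥  new=⊥  stable
  step 3. node 2  ⊔preds=⊥  new=⊥  stable
  step 4. node 3  ⊔preds=1  new=1  old=⊥  +wl: 
  step 5. node 4  ⊔preds=⊥  new=⊥  stable
  step 6. node 5  ⊔preds=1  new=2  old=⊥  +wl: 

Least fixpoint reached:
  node 0: 1
  node 1: ⊥
  node 2: ⊥
  node 3: 1
  node 4: ⊥
  node 5: 2

1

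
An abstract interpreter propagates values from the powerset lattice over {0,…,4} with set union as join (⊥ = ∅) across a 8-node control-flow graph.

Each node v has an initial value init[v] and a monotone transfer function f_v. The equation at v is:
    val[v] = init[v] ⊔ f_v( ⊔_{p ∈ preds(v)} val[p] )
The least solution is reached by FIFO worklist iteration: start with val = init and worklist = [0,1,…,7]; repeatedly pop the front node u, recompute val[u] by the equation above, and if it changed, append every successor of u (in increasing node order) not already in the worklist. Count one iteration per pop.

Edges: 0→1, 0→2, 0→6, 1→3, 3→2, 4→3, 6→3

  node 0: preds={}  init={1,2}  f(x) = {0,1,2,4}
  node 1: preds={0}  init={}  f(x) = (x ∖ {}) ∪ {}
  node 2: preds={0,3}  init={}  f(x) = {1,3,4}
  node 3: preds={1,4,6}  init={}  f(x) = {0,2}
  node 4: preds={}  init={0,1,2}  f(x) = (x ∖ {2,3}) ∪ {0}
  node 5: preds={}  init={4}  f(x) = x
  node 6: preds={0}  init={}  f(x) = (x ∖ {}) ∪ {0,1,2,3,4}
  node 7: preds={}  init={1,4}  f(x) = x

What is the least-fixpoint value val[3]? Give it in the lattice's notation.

{0,2}

Iteration log — 10 steps:
  step 1. node 0  ⊔preds={}  new={0,1,2,4}  old={1,2}  +wl: 
  step 2. node 1  ⊔preds={0,1,2,4}  new={0,1,2,4}  old={}  +wl: 
  step 3. node 2  ⊔preds={0,1,2,4}  new={1,3,4}  old={}  +wl: 
  step 4. node 3  ⊔preds={0,1,2,4}  new={0,2}  old={}  +wl: 2
  step 5. node 4  ⊔preds={}  new={0,1,2}  stable
  step 6. node 5  ⊔preds={}  new={4}  stable
  step 7. node 6  ⊔preds={0,1,2,4}  new={0,1,2,3,4}  old={}  +wl: 3
  step 8. node 7  ⊔preds={}  new={1,4}  stable
  step 9. node 2  ⊔preds={0,1,2,4}  new={1,3,4}  stable
  step 10. node 3  ⊔preds={0,1,2,3,4}  new={0,2}  stable

Least fixpoint reached:
  node 0: {0,1,2,4}
  node 1: {0,1,2,4}
  node 2: {1,3,4}
  node 3: {0,2}
  node 4: {0,1,2}
  node 5: {4}
  node 6: {0,1,2,3,4}
  node 7: {1,4}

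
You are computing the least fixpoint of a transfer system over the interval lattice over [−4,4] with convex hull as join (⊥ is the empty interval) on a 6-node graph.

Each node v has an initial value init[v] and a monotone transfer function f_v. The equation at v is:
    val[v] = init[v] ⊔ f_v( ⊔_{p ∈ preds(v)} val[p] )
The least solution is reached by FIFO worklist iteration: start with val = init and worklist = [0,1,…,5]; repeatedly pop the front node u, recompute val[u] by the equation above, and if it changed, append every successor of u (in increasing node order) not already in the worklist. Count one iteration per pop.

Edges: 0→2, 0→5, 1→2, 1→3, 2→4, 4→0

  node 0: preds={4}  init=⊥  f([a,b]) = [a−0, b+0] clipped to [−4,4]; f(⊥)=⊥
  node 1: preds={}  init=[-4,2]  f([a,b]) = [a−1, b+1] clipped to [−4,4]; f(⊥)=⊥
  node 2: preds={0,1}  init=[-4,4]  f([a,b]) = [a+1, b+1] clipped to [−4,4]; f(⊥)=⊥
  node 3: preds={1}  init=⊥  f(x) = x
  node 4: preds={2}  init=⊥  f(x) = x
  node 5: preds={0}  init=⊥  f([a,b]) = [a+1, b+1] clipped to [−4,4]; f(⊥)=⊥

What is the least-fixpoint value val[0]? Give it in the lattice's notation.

[-4,4]

Trace (9 dequeues):
  [1] u=0 | in ⊥ | out ⊥ | ==
  [2] u=1 | in ⊥ | out [-4,2] | ==
  [3] u=2 | in [-4,2] | out [-4,4] | ==
  [4] u=3 | in [-4,2] | out [-4,2] | prev ⊥ | push {}
  [5] u=4 | in [-4,4] | out [-4,4] | prev ⊥ | push {0}
  [6] u=5 | in ⊥ | out ⊥ | ==
  [7] u=0 | in [-4,4] | out [-4,4] | prev ⊥ | push {2,5}
  [8] u=2 | in [-4,4] | out [-4,4] | ==
  [9] u=5 | in [-4,4] | out [-3,4] | prev ⊥ | push {}

Converged values:
  [0] [-4,4]
  [1] [-4,2]
  [2] [-4,4]
  [3] [-4,2]
  [4] [-4,4]
  [5] [-3,4]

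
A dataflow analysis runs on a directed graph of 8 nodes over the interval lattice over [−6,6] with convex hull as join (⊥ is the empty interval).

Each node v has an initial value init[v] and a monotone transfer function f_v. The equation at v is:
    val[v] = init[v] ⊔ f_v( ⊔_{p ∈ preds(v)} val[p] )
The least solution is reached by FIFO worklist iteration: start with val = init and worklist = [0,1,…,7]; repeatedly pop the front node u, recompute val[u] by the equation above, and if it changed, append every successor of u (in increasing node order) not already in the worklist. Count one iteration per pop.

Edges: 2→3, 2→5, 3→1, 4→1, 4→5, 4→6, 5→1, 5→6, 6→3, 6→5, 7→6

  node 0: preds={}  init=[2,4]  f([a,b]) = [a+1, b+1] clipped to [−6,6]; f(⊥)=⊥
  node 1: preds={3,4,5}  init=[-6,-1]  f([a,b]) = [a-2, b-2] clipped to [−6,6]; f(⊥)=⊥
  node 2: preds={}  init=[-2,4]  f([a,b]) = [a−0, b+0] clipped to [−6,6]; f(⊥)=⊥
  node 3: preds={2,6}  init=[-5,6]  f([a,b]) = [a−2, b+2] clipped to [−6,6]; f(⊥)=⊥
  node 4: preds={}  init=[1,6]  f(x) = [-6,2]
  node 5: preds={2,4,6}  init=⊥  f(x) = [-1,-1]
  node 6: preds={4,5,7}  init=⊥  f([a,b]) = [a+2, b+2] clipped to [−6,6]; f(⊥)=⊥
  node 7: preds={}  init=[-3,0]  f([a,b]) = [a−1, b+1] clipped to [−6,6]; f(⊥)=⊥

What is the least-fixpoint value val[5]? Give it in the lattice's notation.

[-1,-1]

Trace (12 dequeues):
  [1] u=0 | in ⊥ | out [2,4] | ==
  [2] u=1 | in [-5,6] | out [-6,4] | prev [-6,-1] | push {}
  [3] u=2 | in ⊥ | out [-2,4] | ==
  [4] u=3 | in [-2,4] | out [-5,6] | ==
  [5] u=4 | in ⊥ | out [-6,6] | prev [1,6] | push {1}
  [6] u=5 | in [-6,6] | out [-1,-1] | prev ⊥ | push {}
  [7] u=6 | in [-6,6] | out [-4,6] | prev ⊥ | push {3,5}
  [8] u=7 | in ⊥ | out [-3,0] | ==
  [9] u=1 | in [-6,6] | out [-6,4] | ==
  [10] u=3 | in [-4,6] | out [-6,6] | prev [-5,6] | push {1}
  [11] u=5 | in [-6,6] | out [-1,-1] | ==
  [12] u=1 | in [-6,6] | out [-6,4] | ==

Converged values:
  [0] [2,4]
  [1] [-6,4]
  [2] [-2,4]
  [3] [-6,6]
  [4] [-6,6]
  [5] [-1,-1]
  [6] [-4,6]
  [7] [-3,0]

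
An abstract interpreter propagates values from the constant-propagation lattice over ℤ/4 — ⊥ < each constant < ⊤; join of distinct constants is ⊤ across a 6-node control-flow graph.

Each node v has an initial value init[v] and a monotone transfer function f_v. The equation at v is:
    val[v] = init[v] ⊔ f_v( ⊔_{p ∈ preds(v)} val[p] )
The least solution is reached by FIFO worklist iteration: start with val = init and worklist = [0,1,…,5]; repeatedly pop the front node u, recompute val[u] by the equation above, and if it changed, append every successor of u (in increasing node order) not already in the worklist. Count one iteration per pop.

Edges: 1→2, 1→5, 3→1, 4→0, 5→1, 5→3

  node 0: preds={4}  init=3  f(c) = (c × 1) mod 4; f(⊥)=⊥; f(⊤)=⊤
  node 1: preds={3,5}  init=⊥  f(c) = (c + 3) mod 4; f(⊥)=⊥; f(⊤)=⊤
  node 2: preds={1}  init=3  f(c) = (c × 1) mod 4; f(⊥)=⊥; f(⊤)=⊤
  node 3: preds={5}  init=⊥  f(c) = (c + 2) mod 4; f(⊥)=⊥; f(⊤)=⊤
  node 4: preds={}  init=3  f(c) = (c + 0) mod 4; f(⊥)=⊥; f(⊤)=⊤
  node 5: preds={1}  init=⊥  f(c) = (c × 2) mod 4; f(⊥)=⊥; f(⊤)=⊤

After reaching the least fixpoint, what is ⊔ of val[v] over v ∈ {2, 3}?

Iteration log — 6 steps:
  step 1. node 0  ⊔preds=3  new=3  stable
  step 2. node 1  ⊔preds=⊥  new=⊥  stable
  step 3. node 2  ⊔preds=⊥  new=3  stable
  step 4. node 3  ⊔preds=⊥  new=⊥  stable
  step 5. node 4  ⊔preds=⊥  new=3  stable
  step 6. node 5  ⊔preds=⊥  new=⊥  stable

Least fixpoint reached:
  node 0: 3
  node 1: ⊥
  node 2: 3
  node 3: ⊥
  node 4: 3
  node 5: ⊥

3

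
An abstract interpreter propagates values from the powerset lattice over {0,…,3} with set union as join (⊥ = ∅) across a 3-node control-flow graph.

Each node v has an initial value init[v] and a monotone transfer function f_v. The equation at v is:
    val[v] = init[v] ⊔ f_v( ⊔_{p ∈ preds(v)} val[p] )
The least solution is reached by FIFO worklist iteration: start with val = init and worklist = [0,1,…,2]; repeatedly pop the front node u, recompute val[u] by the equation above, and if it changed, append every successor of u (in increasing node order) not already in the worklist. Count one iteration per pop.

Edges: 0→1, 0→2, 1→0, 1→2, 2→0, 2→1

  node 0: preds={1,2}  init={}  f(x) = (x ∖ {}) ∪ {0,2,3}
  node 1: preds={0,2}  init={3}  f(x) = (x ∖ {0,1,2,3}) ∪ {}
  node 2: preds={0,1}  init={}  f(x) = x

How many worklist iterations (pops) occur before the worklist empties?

5

Trace (5 dequeues):
  [1] u=0 | in {3} | out {0,2,3} | prev {} | push {}
  [2] u=1 | in {0,2,3} | out {3} | ==
  [3] u=2 | in {0,2,3} | out {0,2,3} | prev {} | push {0,1}
  [4] u=0 | in {0,2,3} | out {0,2,3} | ==
  [5] u=1 | in {0,2,3} | out {3} | ==

Converged values:
  [0] {0,2,3}
  [1] {3}
  [2] {0,2,3}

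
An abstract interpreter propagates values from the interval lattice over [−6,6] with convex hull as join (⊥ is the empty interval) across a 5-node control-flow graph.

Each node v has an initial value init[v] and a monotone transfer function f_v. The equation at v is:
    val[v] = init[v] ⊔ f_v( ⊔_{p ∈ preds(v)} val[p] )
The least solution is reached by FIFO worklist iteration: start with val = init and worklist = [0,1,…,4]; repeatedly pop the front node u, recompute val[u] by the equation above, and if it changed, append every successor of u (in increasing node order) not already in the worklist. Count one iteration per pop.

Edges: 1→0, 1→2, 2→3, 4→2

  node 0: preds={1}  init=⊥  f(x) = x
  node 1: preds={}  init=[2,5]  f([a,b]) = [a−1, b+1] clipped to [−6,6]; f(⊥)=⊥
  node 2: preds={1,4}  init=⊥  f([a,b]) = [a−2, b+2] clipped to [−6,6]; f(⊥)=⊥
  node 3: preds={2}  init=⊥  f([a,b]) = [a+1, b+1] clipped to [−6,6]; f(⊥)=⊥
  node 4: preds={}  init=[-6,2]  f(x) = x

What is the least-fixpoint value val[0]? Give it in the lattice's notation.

Worklist (5 pops):
  #1 pop 0: in=[2,5] → [2,5] (was ⊥); enqueue []
  #2 pop 1: in=⊥ → [2,5] (no change)
  #3 pop 2: in=[-6,5] → [-6,6] (was ⊥); enqueue []
  #4 pop 3: in=[-6,6] → [-5,6] (was ⊥); enqueue []
  #5 pop 4: in=⊥ → [-6,2] (no change)

Fixpoint:
  val[0] = [2,5]
  val[1] = [2,5]
  val[2] = [-6,6]
  val[3] = [-5,6]
  val[4] = [-6,2]

[2,5]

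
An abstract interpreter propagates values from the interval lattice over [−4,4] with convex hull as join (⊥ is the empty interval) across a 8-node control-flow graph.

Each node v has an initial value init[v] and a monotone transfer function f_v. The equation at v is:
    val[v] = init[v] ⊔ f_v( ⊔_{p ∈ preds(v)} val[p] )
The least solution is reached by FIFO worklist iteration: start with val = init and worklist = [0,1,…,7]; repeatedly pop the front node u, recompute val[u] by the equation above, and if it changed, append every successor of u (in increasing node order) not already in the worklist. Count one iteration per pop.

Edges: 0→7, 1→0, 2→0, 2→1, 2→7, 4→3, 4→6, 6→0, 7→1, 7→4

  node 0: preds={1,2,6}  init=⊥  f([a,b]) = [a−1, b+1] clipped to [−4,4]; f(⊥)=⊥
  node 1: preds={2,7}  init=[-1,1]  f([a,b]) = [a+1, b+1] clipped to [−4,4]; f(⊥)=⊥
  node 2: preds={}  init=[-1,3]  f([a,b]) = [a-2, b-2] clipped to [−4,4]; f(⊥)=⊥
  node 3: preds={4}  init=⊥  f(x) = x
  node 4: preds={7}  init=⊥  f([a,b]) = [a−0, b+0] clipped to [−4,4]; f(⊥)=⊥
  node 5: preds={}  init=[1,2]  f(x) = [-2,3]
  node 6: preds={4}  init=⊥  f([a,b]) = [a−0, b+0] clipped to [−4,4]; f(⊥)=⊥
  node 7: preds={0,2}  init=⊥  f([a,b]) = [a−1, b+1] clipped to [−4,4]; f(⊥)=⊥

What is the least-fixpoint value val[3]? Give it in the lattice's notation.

Iteration log — 23 steps:
  step 1. node 0  ⊔preds=[-1,3]  new=[-2,4]  old=⊥  +wl: 
  step 2. node 1  ⊔preds=[-1,3]  new=[-1,4]  old=[-1,1]  +wl: 0
  step 3. node 2  ⊔preds=⊥  new=[-1,3]  stable
  step 4. node 3  ⊔preds=⊥  new=⊥  stable
  step 5. node 4  ⊔preds=⊥  new=⊥  stable
  step 6. node 5  ⊔preds=⊥  new=[-2,3]  old=[1,2]  +wl: 
  step 7. node 6  ⊔preds=⊥  new=⊥  stable
  step 8. node 7  ⊔preds=[-2,4]  new=[-3,4]  old=⊥  +wl: 1,4
  step 9. node 0  ⊔preds=[-1,4]  new=[-2,4]  stable
  step 10. node 1  ⊔preds=[-3,4]  new=[-2,4]  old=[-1,4]  +wl: 0
  step 11. node 4  ⊔preds=[-3,4]  new=[-3,4]  old=⊥  +wl: 3,6
  step 12. node 0  ⊔preds=[-2,4]  new=[-3,4]  old=[-2,4]  +wl: 7
  step 13. node 3  ⊔preds=[-3,4]  new=[-3,4]  old=⊥  +wl: 
  step 14. node 6  ⊔preds=[-3,4]  new=[-3,4]  old=⊥  +wl: 0
  step 15. node 7  ⊔preds=[-3,4]  new=[-4,4]  old=[-3,4]  +wl: 1,4
  step 16. node 0  ⊔preds=[-3,4]  new=[-4,4]  old=[-3,4]  +wl: 7
  step 17. node 1  ⊔preds=[-4,4]  new=[-3,4]  old=[-2,4]  +wl: 0
  step 18. node 4  ⊔preds=[-4,4]  new=[-4,4]  old=[-3,4]  +wl: 3,6
  step 19. node 7  ⊔preds=[-4,4]  new=[-4,4]  stable
  step 20. node 0  ⊔preds=[-3,4]  new=[-4,4]  stable
  step 21. node 3  ⊔preds=[-4,4]  new=[-4,4]  old=[-3,4]  +wl: 
  step 22. node 6  ⊔preds=[-4,4]  new=[-4,4]  old=[-3,4]  +wl: 0
  step 23. node 0  ⊔preds=[-4,4]  new=[-4,4]  stable

Least fixpoint reached:
  node 0: [-4,4]
  node 1: [-3,4]
  node 2: [-1,3]
  node 3: [-4,4]
  node 4: [-4,4]
  node 5: [-2,3]
  node 6: [-4,4]
  node 7: [-4,4]

[-4,4]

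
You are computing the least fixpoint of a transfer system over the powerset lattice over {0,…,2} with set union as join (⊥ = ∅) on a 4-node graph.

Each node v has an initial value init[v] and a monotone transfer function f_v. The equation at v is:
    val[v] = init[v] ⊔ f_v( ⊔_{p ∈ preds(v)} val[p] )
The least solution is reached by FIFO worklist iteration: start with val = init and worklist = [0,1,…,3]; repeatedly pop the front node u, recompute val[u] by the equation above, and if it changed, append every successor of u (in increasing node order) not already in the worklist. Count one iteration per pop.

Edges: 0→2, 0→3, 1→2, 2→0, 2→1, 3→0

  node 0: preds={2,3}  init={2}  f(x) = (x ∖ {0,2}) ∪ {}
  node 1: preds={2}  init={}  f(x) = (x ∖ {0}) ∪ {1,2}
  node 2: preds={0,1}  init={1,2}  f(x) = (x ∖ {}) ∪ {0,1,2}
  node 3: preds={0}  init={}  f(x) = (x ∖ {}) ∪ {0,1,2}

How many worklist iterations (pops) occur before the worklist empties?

Worklist (6 pops):
  #1 pop 0: in={1,2} → {1,2} (was {2}); enqueue []
  #2 pop 1: in={1,2} → {1,2} (was {}); enqueue []
  #3 pop 2: in={1,2} → {0,1,2} (was {1,2}); enqueue [0,1]
  #4 pop 3: in={1,2} → {0,1,2} (was {}); enqueue []
  #5 pop 0: in={0,1,2} → {1,2} (no change)
  #6 pop 1: in={0,1,2} → {1,2} (no change)

Fixpoint:
  val[0] = {1,2}
  val[1] = {1,2}
  val[2] = {0,1,2}
  val[3] = {0,1,2}

6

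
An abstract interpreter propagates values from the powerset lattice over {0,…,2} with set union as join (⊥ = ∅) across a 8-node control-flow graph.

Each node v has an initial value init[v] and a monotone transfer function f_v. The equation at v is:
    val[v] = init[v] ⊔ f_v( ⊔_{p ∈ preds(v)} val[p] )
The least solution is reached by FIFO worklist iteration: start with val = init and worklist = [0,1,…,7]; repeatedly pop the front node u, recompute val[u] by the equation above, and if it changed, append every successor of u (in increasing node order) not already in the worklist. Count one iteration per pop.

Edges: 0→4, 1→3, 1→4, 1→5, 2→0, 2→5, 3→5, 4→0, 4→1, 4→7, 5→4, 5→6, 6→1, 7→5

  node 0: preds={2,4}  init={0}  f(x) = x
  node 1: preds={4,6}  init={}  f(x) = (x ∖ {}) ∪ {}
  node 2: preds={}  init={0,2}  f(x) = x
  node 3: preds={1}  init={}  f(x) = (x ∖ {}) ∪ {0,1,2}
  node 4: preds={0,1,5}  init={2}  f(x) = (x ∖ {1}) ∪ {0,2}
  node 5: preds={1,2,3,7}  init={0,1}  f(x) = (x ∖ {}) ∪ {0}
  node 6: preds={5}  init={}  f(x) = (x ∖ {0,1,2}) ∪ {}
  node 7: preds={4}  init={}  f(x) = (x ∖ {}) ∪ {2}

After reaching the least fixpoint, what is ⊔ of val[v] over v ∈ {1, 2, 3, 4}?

{0,1,2}

Worklist (13 pops):
  #1 pop 0: in={0,2} → {0,2} (was {0}); enqueue []
  #2 pop 1: in={2} → {2} (was {}); enqueue []
  #3 pop 2: in={} → {0,2} (no change)
  #4 pop 3: in={2} → {0,1,2} (was {}); enqueue []
  #5 pop 4: in={0,1,2} → {0,2} (was {2}); enqueue [0,1]
  #6 pop 5: in={0,1,2} → {0,1,2} (was {0,1}); enqueue [4]
  #7 pop 6: in={0,1,2} → {} (no change)
  #8 pop 7: in={0,2} → {0,2} (was {}); enqueue [5]
  #9 pop 0: in={0,2} → {0,2} (no change)
  #10 pop 1: in={0,2} → {0,2} (was {2}); enqueue [3]
  #11 pop 4: in={0,1,2} → {0,2} (no change)
  #12 pop 5: in={0,1,2} → {0,1,2} (no change)
  #13 pop 3: in={0,2} → {0,1,2} (no change)

Fixpoint:
  val[0] = {0,2}
  val[1] = {0,2}
  val[2] = {0,2}
  val[3] = {0,1,2}
  val[4] = {0,2}
  val[5] = {0,1,2}
  val[6] = {}
  val[7] = {0,2}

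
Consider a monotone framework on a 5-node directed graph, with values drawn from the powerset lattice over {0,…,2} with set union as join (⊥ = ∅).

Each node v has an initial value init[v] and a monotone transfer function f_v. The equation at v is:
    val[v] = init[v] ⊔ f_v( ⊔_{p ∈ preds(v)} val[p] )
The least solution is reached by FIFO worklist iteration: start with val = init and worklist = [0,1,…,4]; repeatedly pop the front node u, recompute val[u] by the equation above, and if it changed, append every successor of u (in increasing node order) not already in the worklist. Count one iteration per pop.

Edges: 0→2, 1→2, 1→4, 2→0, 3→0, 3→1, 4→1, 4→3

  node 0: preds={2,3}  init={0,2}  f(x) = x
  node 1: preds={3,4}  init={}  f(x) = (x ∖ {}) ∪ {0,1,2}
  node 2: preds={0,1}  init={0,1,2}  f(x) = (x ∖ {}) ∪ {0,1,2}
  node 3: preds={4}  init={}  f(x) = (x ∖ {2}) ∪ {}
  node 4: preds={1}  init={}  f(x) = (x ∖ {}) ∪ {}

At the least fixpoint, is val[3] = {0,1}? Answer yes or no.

yes

Iteration log — 9 steps:
  step 1. node 0  ⊔preds={0,1,2}  new={0,1,2}  old={0,2}  +wl: 
  step 2. node 1  ⊔preds={}  new={0,1,2}  old={}  +wl: 
  step 3. node 2  ⊔preds={0,1,2}  new={0,1,2}  stable
  step 4. node 3  ⊔preds={}  new={}  stable
  step 5. node 4  ⊔preds={0,1,2}  new={0,1,2}  old={}  +wl: 1,3
  step 6. node 1  ⊔preds={0,1,2}  new={0,1,2}  stable
  step 7. node 3  ⊔preds={0,1,2}  new={0,1}  old={}  +wl: 0,1
  step 8. node 0  ⊔preds={0,1,2}  new={0,1,2}  stable
  step 9. node 1  ⊔preds={0,1,2}  new={0,1,2}  stable

Least fixpoint reached:
  node 0: {0,1,2}
  node 1: {0,1,2}
  node 2: {0,1,2}
  node 3: {0,1}
  node 4: {0,1,2}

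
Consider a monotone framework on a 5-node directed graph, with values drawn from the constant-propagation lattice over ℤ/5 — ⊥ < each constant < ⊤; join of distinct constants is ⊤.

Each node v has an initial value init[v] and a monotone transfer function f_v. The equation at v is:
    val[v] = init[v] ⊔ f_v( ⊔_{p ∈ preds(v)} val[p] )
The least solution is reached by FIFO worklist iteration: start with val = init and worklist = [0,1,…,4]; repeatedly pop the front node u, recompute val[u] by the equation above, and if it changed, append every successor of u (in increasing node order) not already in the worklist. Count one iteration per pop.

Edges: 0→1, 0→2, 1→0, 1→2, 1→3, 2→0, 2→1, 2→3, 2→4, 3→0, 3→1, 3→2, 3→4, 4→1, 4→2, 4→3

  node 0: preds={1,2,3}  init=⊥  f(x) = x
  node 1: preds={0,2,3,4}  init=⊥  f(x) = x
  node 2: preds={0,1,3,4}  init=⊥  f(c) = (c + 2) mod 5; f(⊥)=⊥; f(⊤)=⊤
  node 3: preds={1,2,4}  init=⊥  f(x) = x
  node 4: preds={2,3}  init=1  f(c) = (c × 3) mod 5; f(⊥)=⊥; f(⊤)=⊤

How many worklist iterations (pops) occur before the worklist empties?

Worklist (12 pops):
  #1 pop 0: in=⊥ → ⊥ (no change)
  #2 pop 1: in=1 → 1 (was ⊥); enqueue [0]
  #3 pop 2: in=1 → 3 (was ⊥); enqueue [1]
  #4 pop 3: in=⊤ → ⊤ (was ⊥); enqueue [2]
  #5 pop 4: in=⊤ → ⊤ (was 1); enqueue [3]
  #6 pop 0: in=⊤ → ⊤ (was ⊥); enqueue []
  #7 pop 1: in=⊤ → ⊤ (was 1); enqueue [0]
  #8 pop 2: in=⊤ → ⊤ (was 3); enqueue [1,4]
  #9 pop 3: in=⊤ → ⊤ (no change)
  #10 pop 0: in=⊤ → ⊤ (no change)
  #11 pop 1: in=⊤ → ⊤ (no change)
  #12 pop 4: in=⊤ → ⊤ (no change)

Fixpoint:
  val[0] = ⊤
  val[1] = ⊤
  val[2] = ⊤
  val[3] = ⊤
  val[4] = ⊤

12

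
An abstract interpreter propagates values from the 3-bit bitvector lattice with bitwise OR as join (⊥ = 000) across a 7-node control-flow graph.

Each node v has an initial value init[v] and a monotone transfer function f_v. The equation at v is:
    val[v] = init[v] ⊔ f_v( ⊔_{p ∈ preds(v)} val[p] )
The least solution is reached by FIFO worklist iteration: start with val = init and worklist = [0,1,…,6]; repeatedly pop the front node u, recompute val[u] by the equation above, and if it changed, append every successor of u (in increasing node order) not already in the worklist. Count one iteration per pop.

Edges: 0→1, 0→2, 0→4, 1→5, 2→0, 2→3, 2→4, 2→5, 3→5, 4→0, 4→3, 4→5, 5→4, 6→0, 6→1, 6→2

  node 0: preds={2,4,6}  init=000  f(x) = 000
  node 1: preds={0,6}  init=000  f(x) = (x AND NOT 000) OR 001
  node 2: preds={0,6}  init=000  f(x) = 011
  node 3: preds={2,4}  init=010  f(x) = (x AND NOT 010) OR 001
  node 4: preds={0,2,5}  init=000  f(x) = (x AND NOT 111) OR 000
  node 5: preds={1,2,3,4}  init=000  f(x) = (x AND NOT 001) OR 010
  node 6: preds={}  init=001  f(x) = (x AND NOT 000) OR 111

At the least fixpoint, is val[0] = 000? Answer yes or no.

Iteration log — 13 steps:
  step 1. node 0  ⊔preds=001  new=000  stable
  step 2. node 1  ⊔preds=001  new=001  old=000  +wl: 
  step 3. node 2  ⊔preds=001  new=011  old=000  +wl: 0
  step 4. node 3  ⊔preds=011  new=011  old=010  +wl: 
  step 5. node 4  ⊔preds=011  new=000  stable
  step 6. node 5  ⊔preds=011  new=010  old=000  +wl: 4
  step 7. node 6  ⊔preds=000  new=111  old=001  +wl: 1,2
  step 8. node 0  ⊔preds=111  new=000  stable
  step 9. node 4  ⊔preds=011  new=000  stable
  step 10. node 1  ⊔preds=111  new=111  old=001  +wl: 5
  step 11. node 2  ⊔preds=111  new=011  stable
  step 12. node 5  ⊔preds=111  new=110  old=010  +wl: 4
  step 13. node 4  ⊔preds=111  new=000  stable

Least fixpoint reached:
  node 0: 000
  node 1: 111
  node 2: 011
  node 3: 011
  node 4: 000
  node 5: 110
  node 6: 111

yes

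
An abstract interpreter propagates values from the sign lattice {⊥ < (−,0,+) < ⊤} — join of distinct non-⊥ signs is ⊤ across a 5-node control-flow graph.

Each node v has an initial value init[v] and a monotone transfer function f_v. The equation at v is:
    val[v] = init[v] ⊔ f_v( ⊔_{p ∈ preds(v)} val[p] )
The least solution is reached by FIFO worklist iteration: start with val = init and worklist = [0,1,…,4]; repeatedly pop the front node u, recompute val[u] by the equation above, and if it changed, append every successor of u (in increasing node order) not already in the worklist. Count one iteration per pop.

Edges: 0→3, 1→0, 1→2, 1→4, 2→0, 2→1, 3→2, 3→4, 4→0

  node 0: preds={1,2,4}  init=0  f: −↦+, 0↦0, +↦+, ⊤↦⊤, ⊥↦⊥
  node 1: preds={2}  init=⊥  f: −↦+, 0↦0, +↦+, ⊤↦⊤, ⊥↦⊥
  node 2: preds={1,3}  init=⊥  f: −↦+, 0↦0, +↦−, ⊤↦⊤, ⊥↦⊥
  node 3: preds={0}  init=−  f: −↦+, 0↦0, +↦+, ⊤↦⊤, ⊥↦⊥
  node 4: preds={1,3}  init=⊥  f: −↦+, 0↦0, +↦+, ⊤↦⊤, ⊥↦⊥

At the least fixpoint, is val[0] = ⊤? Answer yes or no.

yes

Worklist (15 pops):
  #1 pop 0: in=⊥ → 0 (no change)
  #2 pop 1: in=⊥ → ⊥ (no change)
  #3 pop 2: in=− → + (was ⊥); enqueue [0,1]
  #4 pop 3: in=0 → ⊤ (was −); enqueue [2]
  #5 pop 4: in=⊤ → ⊤ (was ⊥); enqueue []
  #6 pop 0: in=⊤ → ⊤ (was 0); enqueue [3]
  #7 pop 1: in=+ → + (was ⊥); enqueue [0,4]
  #8 pop 2: in=⊤ → ⊤ (was +); enqueue [1]
  #9 pop 3: in=⊤ → ⊤ (no change)
  #10 pop 0: in=⊤ → ⊤ (no change)
  #11 pop 4: in=⊤ → ⊤ (no change)
  #12 pop 1: in=⊤ → ⊤ (was +); enqueue [0,2,4]
  #13 pop 0: in=⊤ → ⊤ (no change)
  #14 pop 2: in=⊤ → ⊤ (no change)
  #15 pop 4: in=⊤ → ⊤ (no change)

Fixpoint:
  val[0] = ⊤
  val[1] = ⊤
  val[2] = ⊤
  val[3] = ⊤
  val[4] = ⊤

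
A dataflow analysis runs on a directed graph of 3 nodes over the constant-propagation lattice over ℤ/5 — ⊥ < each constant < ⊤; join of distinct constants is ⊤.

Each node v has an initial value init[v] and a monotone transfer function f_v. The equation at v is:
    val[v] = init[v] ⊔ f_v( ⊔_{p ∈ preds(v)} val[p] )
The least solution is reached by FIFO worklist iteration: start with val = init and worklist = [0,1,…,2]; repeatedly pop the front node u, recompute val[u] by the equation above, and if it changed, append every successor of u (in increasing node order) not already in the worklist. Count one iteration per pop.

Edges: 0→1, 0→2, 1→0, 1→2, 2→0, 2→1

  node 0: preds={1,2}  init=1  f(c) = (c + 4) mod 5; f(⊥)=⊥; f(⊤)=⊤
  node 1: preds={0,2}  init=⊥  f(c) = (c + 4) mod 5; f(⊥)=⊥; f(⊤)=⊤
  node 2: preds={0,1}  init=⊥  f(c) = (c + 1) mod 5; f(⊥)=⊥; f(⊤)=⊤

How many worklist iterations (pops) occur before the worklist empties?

7

Worklist (7 pops):
  #1 pop 0: in=⊥ → 1 (no change)
  #2 pop 1: in=1 → 0 (was ⊥); enqueue [0]
  #3 pop 2: in=⊤ → ⊤ (was ⊥); enqueue [1]
  #4 pop 0: in=⊤ → ⊤ (was 1); enqueue [2]
  #5 pop 1: in=⊤ → ⊤ (was 0); enqueue [0]
  #6 pop 2: in=⊤ → ⊤ (no change)
  #7 pop 0: in=⊤ → ⊤ (no change)

Fixpoint:
  val[0] = ⊤
  val[1] = ⊤
  val[2] = ⊤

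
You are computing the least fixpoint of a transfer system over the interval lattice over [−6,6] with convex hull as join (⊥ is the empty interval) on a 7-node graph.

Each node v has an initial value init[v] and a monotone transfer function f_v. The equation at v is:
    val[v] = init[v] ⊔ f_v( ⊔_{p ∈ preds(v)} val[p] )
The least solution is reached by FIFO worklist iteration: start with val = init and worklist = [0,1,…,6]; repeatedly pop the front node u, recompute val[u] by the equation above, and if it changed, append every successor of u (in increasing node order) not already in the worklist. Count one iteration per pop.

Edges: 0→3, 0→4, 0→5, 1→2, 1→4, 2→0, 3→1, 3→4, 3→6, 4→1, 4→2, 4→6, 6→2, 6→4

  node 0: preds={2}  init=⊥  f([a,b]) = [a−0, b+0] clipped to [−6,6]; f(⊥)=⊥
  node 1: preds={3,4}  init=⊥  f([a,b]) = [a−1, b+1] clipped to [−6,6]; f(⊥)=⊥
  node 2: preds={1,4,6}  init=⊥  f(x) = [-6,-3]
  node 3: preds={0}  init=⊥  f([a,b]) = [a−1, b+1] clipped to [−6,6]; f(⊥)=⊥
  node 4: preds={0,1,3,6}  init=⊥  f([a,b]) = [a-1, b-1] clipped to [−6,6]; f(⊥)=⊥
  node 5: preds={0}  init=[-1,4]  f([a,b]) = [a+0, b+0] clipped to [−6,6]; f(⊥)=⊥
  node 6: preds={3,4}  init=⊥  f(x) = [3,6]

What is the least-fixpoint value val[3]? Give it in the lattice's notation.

Worklist (16 pops):
  #1 pop 0: in=⊥ → ⊥ (no change)
  #2 pop 1: in=⊥ → ⊥ (no change)
  #3 pop 2: in=⊥ → [-6,-3] (was ⊥); enqueue [0]
  #4 pop 3: in=⊥ → ⊥ (no change)
  #5 pop 4: in=⊥ → ⊥ (no change)
  #6 pop 5: in=⊥ → [-1,4] (no change)
  #7 pop 6: in=⊥ → [3,6] (was ⊥); enqueue [2,4]
  #8 pop 0: in=[-6,-3] → [-6,-3] (was ⊥); enqueue [3,5]
  #9 pop 2: in=[3,6] → [-6,-3] (no change)
  #10 pop 4: in=[-6,6] → [-6,5] (was ⊥); enqueue [1,2,6]
  #11 pop 3: in=[-6,-3] → [-6,-2] (was ⊥); enqueue [4]
  #12 pop 5: in=[-6,-3] → [-6,4] (was [-1,4]); enqueue []
  #13 pop 1: in=[-6,5] → [-6,6] (was ⊥); enqueue []
  #14 pop 2: in=[-6,6] → [-6,-3] (no change)
  #15 pop 6: in=[-6,5] → [3,6] (no change)
  #16 pop 4: in=[-6,6] → [-6,5] (no change)

Fixpoint:
  val[0] = [-6,-3]
  val[1] = [-6,6]
  val[2] = [-6,-3]
  val[3] = [-6,-2]
  val[4] = [-6,5]
  val[5] = [-6,4]
  val[6] = [3,6]

[-6,-2]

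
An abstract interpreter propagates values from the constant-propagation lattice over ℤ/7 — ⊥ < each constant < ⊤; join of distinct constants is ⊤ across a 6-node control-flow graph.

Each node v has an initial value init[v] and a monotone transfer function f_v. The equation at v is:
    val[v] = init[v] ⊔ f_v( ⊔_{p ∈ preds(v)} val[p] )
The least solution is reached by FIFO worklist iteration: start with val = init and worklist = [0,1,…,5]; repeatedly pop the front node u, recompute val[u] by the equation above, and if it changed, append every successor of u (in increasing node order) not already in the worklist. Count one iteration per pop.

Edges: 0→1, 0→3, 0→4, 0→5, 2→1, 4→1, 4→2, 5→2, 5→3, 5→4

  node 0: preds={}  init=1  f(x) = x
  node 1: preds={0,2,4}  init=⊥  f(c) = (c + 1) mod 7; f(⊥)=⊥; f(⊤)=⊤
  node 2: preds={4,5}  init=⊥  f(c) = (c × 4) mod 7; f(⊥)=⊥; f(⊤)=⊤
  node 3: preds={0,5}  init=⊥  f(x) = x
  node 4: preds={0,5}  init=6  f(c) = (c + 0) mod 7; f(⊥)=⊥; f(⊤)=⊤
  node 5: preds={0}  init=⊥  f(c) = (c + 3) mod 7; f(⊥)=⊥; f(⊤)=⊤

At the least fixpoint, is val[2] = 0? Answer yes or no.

Trace (11 dequeues):
  [1] u=0 | in ⊥ | out 1 | ==
  [2] u=1 | in ⊤ | out ⊤ | prev ⊥ | push {}
  [3] u=2 | in 6 | out 3 | prev ⊥ | push {1}
  [4] u=3 | in 1 | out 1 | prev ⊥ | push {}
  [5] u=4 | in 1 | out ⊤ | prev 6 | push {2}
  [6] u=5 | in 1 | out 4 | prev ⊥ | push {3,4}
  [7] u=1 | in ⊤ | out ⊤ | ==
  [8] u=2 | in ⊤ | out ⊤ | prev 3 | push {1}
  [9] u=3 | in ⊤ | out ⊤ | prev 1 | push {}
  [10] u=4 | in ⊤ | out ⊤ | ==
  [11] u=1 | in ⊤ | out ⊤ | ==

Converged values:
  [0] 1
  [1] ⊤
  [2] ⊤
  [3] ⊤
  [4] ⊤
  [5] 4

no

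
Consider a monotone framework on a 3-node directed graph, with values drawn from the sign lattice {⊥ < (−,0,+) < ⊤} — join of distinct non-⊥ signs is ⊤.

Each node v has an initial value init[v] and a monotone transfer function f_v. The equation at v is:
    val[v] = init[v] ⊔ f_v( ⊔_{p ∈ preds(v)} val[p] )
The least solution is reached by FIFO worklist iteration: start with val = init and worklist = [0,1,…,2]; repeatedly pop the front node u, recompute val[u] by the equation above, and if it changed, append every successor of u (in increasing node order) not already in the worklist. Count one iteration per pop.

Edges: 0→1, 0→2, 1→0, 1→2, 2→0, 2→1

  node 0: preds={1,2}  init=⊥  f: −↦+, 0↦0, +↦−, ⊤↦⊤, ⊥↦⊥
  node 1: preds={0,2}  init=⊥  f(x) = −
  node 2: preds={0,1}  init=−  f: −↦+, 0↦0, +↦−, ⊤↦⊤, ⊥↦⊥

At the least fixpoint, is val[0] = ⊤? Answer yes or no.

yes

Worklist (6 pops):
  #1 pop 0: in=− → + (was ⊥); enqueue []
  #2 pop 1: in=⊤ → − (was ⊥); enqueue [0]
  #3 pop 2: in=⊤ → ⊤ (was −); enqueue [1]
  #4 pop 0: in=⊤ → ⊤ (was +); enqueue [2]
  #5 pop 1: in=⊤ → − (no change)
  #6 pop 2: in=⊤ → ⊤ (no change)

Fixpoint:
  val[0] = ⊤
  val[1] = −
  val[2] = ⊤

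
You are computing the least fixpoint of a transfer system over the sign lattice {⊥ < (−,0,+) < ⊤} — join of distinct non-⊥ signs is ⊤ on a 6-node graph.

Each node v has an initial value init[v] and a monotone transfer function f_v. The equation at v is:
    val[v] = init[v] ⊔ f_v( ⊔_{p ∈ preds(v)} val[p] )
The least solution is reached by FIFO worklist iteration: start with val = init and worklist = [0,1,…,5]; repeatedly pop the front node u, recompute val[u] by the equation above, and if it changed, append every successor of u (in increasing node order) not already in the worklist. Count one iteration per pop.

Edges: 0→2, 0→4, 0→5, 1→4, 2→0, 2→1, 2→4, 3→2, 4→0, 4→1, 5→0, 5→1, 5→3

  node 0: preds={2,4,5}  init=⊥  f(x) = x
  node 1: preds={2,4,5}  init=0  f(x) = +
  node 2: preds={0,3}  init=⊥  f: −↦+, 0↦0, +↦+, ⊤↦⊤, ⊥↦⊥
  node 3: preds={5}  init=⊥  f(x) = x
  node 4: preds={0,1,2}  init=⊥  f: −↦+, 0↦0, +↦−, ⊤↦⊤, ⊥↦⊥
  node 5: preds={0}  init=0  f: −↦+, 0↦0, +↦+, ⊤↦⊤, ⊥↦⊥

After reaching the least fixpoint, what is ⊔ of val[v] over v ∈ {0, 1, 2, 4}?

Worklist (15 pops):
  #1 pop 0: in=0 → 0 (was ⊥); enqueue []
  #2 pop 1: in=0 → ⊤ (was 0); enqueue []
  #3 pop 2: in=0 → 0 (was ⊥); enqueue [0,1]
  #4 pop 3: in=0 → 0 (was ⊥); enqueue [2]
  #5 pop 4: in=⊤ → ⊤ (was ⊥); enqueue []
  #6 pop 5: in=0 → 0 (no change)
  #7 pop 0: in=⊤ → ⊤ (was 0); enqueue [4,5]
  #8 pop 1: in=⊤ → ⊤ (no change)
  #9 pop 2: in=⊤ → ⊤ (was 0); enqueue [0,1]
  #10 pop 4: in=⊤ → ⊤ (no change)
  #11 pop 5: in=⊤ → ⊤ (was 0); enqueue [3]
  #12 pop 0: in=⊤ → ⊤ (no change)
  #13 pop 1: in=⊤ → ⊤ (no change)
  #14 pop 3: in=⊤ → ⊤ (was 0); enqueue [2]
  #15 pop 2: in=⊤ → ⊤ (no change)

Fixpoint:
  val[0] = ⊤
  val[1] = ⊤
  val[2] = ⊤
  val[3] = ⊤
  val[4] = ⊤
  val[5] = ⊤

⊤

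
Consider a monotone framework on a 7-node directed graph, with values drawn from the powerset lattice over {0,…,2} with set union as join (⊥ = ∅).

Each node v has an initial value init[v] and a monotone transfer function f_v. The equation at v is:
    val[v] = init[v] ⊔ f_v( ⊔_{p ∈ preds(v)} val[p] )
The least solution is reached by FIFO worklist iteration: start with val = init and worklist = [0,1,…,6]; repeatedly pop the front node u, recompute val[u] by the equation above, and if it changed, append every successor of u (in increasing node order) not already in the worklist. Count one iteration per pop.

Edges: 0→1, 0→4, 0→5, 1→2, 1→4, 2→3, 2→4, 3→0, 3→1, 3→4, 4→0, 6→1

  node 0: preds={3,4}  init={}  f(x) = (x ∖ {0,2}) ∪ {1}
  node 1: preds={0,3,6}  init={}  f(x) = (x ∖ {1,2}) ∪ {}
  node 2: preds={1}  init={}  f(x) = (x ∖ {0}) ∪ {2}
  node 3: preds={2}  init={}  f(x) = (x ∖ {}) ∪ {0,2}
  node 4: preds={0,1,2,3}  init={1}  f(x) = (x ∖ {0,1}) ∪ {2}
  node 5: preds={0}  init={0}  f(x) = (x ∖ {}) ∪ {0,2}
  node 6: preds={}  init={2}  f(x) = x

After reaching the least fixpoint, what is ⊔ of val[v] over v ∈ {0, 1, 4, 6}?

Worklist (11 pops):
  #1 pop 0: in={1} → {1} (was {}); enqueue []
  #2 pop 1: in={1,2} → {} (no change)
  #3 pop 2: in={} → {2} (was {}); enqueue []
  #4 pop 3: in={2} → {0,2} (was {}); enqueue [0,1]
  #5 pop 4: in={0,1,2} → {1,2} (was {1}); enqueue []
  #6 pop 5: in={1} → {0,1,2} (was {0}); enqueue []
  #7 pop 6: in={} → {2} (no change)
  #8 pop 0: in={0,1,2} → {1} (no change)
  #9 pop 1: in={0,1,2} → {0} (was {}); enqueue [2,4]
  #10 pop 2: in={0} → {2} (no change)
  #11 pop 4: in={0,1,2} → {1,2} (no change)

Fixpoint:
  val[0] = {1}
  val[1] = {0}
  val[2] = {2}
  val[3] = {0,2}
  val[4] = {1,2}
  val[5] = {0,1,2}
  val[6] = {2}

{0,1,2}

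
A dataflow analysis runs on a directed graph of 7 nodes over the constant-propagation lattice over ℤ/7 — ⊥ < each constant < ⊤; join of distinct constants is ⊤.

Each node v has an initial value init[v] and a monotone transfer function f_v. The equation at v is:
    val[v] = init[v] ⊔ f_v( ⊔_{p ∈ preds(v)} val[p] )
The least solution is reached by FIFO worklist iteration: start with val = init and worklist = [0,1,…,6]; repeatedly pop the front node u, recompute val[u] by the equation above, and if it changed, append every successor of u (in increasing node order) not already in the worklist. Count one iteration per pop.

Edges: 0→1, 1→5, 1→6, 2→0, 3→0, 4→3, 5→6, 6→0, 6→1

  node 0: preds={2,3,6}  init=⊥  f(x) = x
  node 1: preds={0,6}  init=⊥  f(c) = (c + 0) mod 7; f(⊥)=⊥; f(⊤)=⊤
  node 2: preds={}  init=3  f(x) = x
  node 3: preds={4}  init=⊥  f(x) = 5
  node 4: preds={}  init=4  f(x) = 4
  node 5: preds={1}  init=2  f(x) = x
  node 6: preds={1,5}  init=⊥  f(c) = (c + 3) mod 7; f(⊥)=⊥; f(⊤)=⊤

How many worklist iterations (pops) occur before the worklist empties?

11

Trace (11 dequeues):
  [1] u=0 | in 3 | out 3 | prev ⊥ | push {}
  [2] u=1 | in 3 | out 3 | prev ⊥ | push {}
  [3] u=2 | in ⊥ | out 3 | ==
  [4] u=3 | in 4 | out 5 | prev ⊥ | push {0}
  [5] u=4 | in ⊥ | out 4 | ==
  [6] u=5 | in 3 | out ⊤ | prev 2 | push {}
  [7] u=6 | in ⊤ | out ⊤ | prev ⊥ | push {1}
  [8] u=0 | in ⊤ | out ⊤ | prev 3 | push {}
  [9] u=1 | in ⊤ | out ⊤ | prev 3 | push {5,6}
  [10] u=5 | in ⊤ | out ⊤ | ==
  [11] u=6 | in ⊤ | out ⊤ | ==

Converged values:
  [0] ⊤
  [1] ⊤
  [2] 3
  [3] 5
  [4] 4
  [5] ⊤
  [6] ⊤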